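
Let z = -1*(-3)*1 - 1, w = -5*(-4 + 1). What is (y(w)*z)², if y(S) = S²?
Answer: 202500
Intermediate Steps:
w = 15 (w = -5*(-3) = 15)
z = 2 (z = 3*1 - 1 = 3 - 1 = 2)
(y(w)*z)² = (15²*2)² = (225*2)² = 450² = 202500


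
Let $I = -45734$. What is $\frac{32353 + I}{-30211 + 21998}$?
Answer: $\frac{13381}{8213} \approx 1.6292$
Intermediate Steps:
$\frac{32353 + I}{-30211 + 21998} = \frac{32353 - 45734}{-30211 + 21998} = - \frac{13381}{-8213} = \left(-13381\right) \left(- \frac{1}{8213}\right) = \frac{13381}{8213}$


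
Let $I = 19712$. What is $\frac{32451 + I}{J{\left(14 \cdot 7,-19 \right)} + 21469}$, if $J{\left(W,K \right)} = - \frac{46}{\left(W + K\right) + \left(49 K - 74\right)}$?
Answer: $\frac{24151469}{9940170} \approx 2.4297$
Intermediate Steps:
$J{\left(W,K \right)} = - \frac{46}{-74 + W + 50 K}$ ($J{\left(W,K \right)} = - \frac{46}{\left(K + W\right) + \left(-74 + 49 K\right)} = - \frac{46}{-74 + W + 50 K}$)
$\frac{32451 + I}{J{\left(14 \cdot 7,-19 \right)} + 21469} = \frac{32451 + 19712}{- \frac{46}{-74 + 14 \cdot 7 + 50 \left(-19\right)} + 21469} = \frac{52163}{- \frac{46}{-74 + 98 - 950} + 21469} = \frac{52163}{- \frac{46}{-926} + 21469} = \frac{52163}{\left(-46\right) \left(- \frac{1}{926}\right) + 21469} = \frac{52163}{\frac{23}{463} + 21469} = \frac{52163}{\frac{9940170}{463}} = 52163 \cdot \frac{463}{9940170} = \frac{24151469}{9940170}$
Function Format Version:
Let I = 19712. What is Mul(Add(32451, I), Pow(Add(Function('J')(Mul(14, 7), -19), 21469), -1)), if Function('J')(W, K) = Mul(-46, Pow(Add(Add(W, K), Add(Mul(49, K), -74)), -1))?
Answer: Rational(24151469, 9940170) ≈ 2.4297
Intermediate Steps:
Function('J')(W, K) = Mul(-46, Pow(Add(-74, W, Mul(50, K)), -1)) (Function('J')(W, K) = Mul(-46, Pow(Add(Add(K, W), Add(-74, Mul(49, K))), -1)) = Mul(-46, Pow(Add(-74, W, Mul(50, K)), -1)))
Mul(Add(32451, I), Pow(Add(Function('J')(Mul(14, 7), -19), 21469), -1)) = Mul(Add(32451, 19712), Pow(Add(Mul(-46, Pow(Add(-74, Mul(14, 7), Mul(50, -19)), -1)), 21469), -1)) = Mul(52163, Pow(Add(Mul(-46, Pow(Add(-74, 98, -950), -1)), 21469), -1)) = Mul(52163, Pow(Add(Mul(-46, Pow(-926, -1)), 21469), -1)) = Mul(52163, Pow(Add(Mul(-46, Rational(-1, 926)), 21469), -1)) = Mul(52163, Pow(Add(Rational(23, 463), 21469), -1)) = Mul(52163, Pow(Rational(9940170, 463), -1)) = Mul(52163, Rational(463, 9940170)) = Rational(24151469, 9940170)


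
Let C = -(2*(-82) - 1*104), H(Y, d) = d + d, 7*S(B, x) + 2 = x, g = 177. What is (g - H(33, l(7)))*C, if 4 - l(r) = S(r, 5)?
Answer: 318652/7 ≈ 45522.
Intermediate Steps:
S(B, x) = -2/7 + x/7
l(r) = 25/7 (l(r) = 4 - (-2/7 + (1/7)*5) = 4 - (-2/7 + 5/7) = 4 - 1*3/7 = 4 - 3/7 = 25/7)
H(Y, d) = 2*d
C = 268 (C = -(-164 - 104) = -1*(-268) = 268)
(g - H(33, l(7)))*C = (177 - 2*25/7)*268 = (177 - 1*50/7)*268 = (177 - 50/7)*268 = (1189/7)*268 = 318652/7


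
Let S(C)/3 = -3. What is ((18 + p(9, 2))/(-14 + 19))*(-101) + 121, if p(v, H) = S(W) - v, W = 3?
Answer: 121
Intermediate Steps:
S(C) = -9 (S(C) = 3*(-3) = -9)
p(v, H) = -9 - v
((18 + p(9, 2))/(-14 + 19))*(-101) + 121 = ((18 + (-9 - 1*9))/(-14 + 19))*(-101) + 121 = ((18 + (-9 - 9))/5)*(-101) + 121 = ((18 - 18)*(1/5))*(-101) + 121 = (0*(1/5))*(-101) + 121 = 0*(-101) + 121 = 0 + 121 = 121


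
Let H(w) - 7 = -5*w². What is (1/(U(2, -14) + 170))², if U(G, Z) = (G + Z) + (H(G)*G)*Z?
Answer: 1/272484 ≈ 3.6699e-6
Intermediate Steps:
H(w) = 7 - 5*w²
U(G, Z) = G + Z + G*Z*(7 - 5*G²) (U(G, Z) = (G + Z) + ((7 - 5*G²)*G)*Z = (G + Z) + (G*(7 - 5*G²))*Z = (G + Z) + G*Z*(7 - 5*G²) = G + Z + G*Z*(7 - 5*G²))
(1/(U(2, -14) + 170))² = (1/((2 - 14 - 1*2*(-14)*(-7 + 5*2²)) + 170))² = (1/((2 - 14 - 1*2*(-14)*(-7 + 5*4)) + 170))² = (1/((2 - 14 - 1*2*(-14)*(-7 + 20)) + 170))² = (1/((2 - 14 - 1*2*(-14)*13) + 170))² = (1/((2 - 14 + 364) + 170))² = (1/(352 + 170))² = (1/522)² = 1/272484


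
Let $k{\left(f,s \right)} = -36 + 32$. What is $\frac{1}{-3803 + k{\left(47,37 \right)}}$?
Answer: $- \frac{1}{3807} \approx -0.00026267$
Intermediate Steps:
$k{\left(f,s \right)} = -4$
$\frac{1}{-3803 + k{\left(47,37 \right)}} = \frac{1}{-3803 - 4} = \frac{1}{-3807} = - \frac{1}{3807}$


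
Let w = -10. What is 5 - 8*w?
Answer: 85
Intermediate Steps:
5 - 8*w = 5 - 8*(-10) = 5 + 80 = 85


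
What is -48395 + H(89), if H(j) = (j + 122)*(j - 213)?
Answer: -74559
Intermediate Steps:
H(j) = (-213 + j)*(122 + j) (H(j) = (122 + j)*(-213 + j) = (-213 + j)*(122 + j))
-48395 + H(89) = -48395 + (-25986 + 89**2 - 91*89) = -48395 + (-25986 + 7921 - 8099) = -48395 - 26164 = -74559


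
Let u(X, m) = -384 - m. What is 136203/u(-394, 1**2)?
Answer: -136203/385 ≈ -353.77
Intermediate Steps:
136203/u(-394, 1**2) = 136203/(-384 - 1*1**2) = 136203/(-384 - 1*1) = 136203/(-384 - 1) = 136203/(-385) = 136203*(-1/385) = -136203/385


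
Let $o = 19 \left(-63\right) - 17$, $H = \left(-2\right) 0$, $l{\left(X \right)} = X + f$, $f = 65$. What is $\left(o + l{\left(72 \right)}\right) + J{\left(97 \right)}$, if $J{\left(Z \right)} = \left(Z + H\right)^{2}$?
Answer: $8332$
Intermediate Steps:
$l{\left(X \right)} = 65 + X$ ($l{\left(X \right)} = X + 65 = 65 + X$)
$H = 0$
$J{\left(Z \right)} = Z^{2}$ ($J{\left(Z \right)} = \left(Z + 0\right)^{2} = Z^{2}$)
$o = -1214$ ($o = -1197 - 17 = -1214$)
$\left(o + l{\left(72 \right)}\right) + J{\left(97 \right)} = \left(-1214 + \left(65 + 72\right)\right) + 97^{2} = \left(-1214 + 137\right) + 9409 = -1077 + 9409 = 8332$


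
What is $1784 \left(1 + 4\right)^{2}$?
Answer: $44600$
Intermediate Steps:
$1784 \left(1 + 4\right)^{2} = 1784 \cdot 5^{2} = 1784 \cdot 25 = 44600$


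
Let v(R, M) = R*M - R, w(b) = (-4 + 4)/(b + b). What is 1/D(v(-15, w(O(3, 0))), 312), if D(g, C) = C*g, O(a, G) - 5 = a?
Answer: 1/4680 ≈ 0.00021368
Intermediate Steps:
O(a, G) = 5 + a
w(b) = 0 (w(b) = 0/((2*b)) = 0*(1/(2*b)) = 0)
v(R, M) = -R + M*R (v(R, M) = M*R - R = -R + M*R)
1/D(v(-15, w(O(3, 0))), 312) = 1/(312*(-15*(-1 + 0))) = 1/(312*(-15*(-1))) = 1/(312*15) = 1/4680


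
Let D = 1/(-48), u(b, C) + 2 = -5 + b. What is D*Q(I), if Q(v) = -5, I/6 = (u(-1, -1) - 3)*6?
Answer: 5/48 ≈ 0.10417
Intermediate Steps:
u(b, C) = -7 + b (u(b, C) = -2 + (-5 + b) = -7 + b)
D = -1/48 ≈ -0.020833
I = -396 (I = 6*(((-7 - 1) - 3)*6) = 6*((-8 - 3)*6) = 6*(-11*6) = 6*(-66) = -396)
D*Q(I) = -1/48*(-5) = 5/48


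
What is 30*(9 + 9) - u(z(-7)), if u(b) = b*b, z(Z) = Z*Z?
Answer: -1861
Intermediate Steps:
z(Z) = Z²
u(b) = b²
30*(9 + 9) - u(z(-7)) = 30*(9 + 9) - ((-7)²)² = 30*18 - 1*49² = 540 - 1*2401 = 540 - 2401 = -1861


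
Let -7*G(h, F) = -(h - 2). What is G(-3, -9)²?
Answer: 25/49 ≈ 0.51020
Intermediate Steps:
G(h, F) = -2/7 + h/7 (G(h, F) = -(-1)*(h - 2)/7 = -(-1)*(-2 + h)/7 = -(2 - h)/7 = -2/7 + h/7)
G(-3, -9)² = (-2/7 + (⅐)*(-3))² = (-2/7 - 3/7)² = (-5/7)² = 25/49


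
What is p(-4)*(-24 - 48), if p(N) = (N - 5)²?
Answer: -5832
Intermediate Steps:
p(N) = (-5 + N)²
p(-4)*(-24 - 48) = (-5 - 4)²*(-24 - 48) = (-9)²*(-72) = 81*(-72) = -5832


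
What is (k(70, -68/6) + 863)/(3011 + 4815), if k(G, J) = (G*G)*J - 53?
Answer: -82085/11739 ≈ -6.9925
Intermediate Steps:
k(G, J) = -53 + J*G² (k(G, J) = G²*J - 53 = J*G² - 53 = -53 + J*G²)
(k(70, -68/6) + 863)/(3011 + 4815) = ((-53 - 68/6*70²) + 863)/(3011 + 4815) = ((-53 - 68*⅙*4900) + 863)/7826 = ((-53 - 34/3*4900) + 863)*(1/7826) = ((-53 - 166600/3) + 863)*(1/7826) = (-166759/3 + 863)*(1/7826) = -164170/3*1/7826 = -82085/11739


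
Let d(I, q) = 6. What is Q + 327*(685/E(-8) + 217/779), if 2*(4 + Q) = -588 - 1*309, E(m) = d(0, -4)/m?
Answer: -465875357/1558 ≈ -2.9902e+5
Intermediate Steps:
E(m) = 6/m
Q = -905/2 (Q = -4 + (-588 - 1*309)/2 = -4 + (-588 - 309)/2 = -4 + (½)*(-897) = -4 - 897/2 = -905/2 ≈ -452.50)
Q + 327*(685/E(-8) + 217/779) = -905/2 + 327*(685/((6/(-8))) + 217/779) = -905/2 + 327*(685/((6*(-⅛))) + 217*(1/779)) = -905/2 + 327*(685/(-¾) + 217/779) = -905/2 + 327*(685*(-4/3) + 217/779) = -905/2 + 327*(-2740/3 + 217/779) = -905/2 + 327*(-2133809/2337) = -905/2 - 232585181/779 = -465875357/1558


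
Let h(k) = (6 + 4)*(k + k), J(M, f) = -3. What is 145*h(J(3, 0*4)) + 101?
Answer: -8599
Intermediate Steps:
h(k) = 20*k (h(k) = 10*(2*k) = 20*k)
145*h(J(3, 0*4)) + 101 = 145*(20*(-3)) + 101 = 145*(-60) + 101 = -8700 + 101 = -8599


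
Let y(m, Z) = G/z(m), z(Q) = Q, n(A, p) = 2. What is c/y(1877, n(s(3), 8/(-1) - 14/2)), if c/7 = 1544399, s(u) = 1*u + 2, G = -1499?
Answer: -20291858461/1499 ≈ -1.3537e+7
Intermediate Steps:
s(u) = 2 + u (s(u) = u + 2 = 2 + u)
y(m, Z) = -1499/m
c = 10810793 (c = 7*1544399 = 10810793)
c/y(1877, n(s(3), 8/(-1) - 14/2)) = 10810793/((-1499/1877)) = 10810793/((-1499*1/1877)) = 10810793/(-1499/1877) = 10810793*(-1877/1499) = -20291858461/1499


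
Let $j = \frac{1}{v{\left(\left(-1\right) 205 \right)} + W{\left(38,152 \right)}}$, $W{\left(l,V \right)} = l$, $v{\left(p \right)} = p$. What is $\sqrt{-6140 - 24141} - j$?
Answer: $\frac{1}{167} + i \sqrt{30281} \approx 0.005988 + 174.01 i$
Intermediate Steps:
$j = - \frac{1}{167}$ ($j = \frac{1}{\left(-1\right) 205 + 38} = \frac{1}{-205 + 38} = \frac{1}{-167} = - \frac{1}{167} \approx -0.005988$)
$\sqrt{-6140 - 24141} - j = \sqrt{-6140 - 24141} - - \frac{1}{167} = \sqrt{-30281} + \frac{1}{167} = i \sqrt{30281} + \frac{1}{167} = \frac{1}{167} + i \sqrt{30281}$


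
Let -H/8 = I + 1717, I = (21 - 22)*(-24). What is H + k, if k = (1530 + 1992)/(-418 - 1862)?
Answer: -5293227/380 ≈ -13930.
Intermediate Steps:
I = 24 (I = -1*(-24) = 24)
k = -587/380 (k = 3522/(-2280) = 3522*(-1/2280) = -587/380 ≈ -1.5447)
H = -13928 (H = -8*(24 + 1717) = -8*1741 = -13928)
H + k = -13928 - 587/380 = -5293227/380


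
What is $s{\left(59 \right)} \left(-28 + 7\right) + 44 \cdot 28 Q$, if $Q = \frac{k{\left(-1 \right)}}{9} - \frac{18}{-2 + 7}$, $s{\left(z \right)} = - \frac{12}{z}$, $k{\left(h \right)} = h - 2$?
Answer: $- \frac{4284812}{885} \approx -4841.6$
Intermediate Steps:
$k{\left(h \right)} = -2 + h$ ($k{\left(h \right)} = h - 2 = -2 + h$)
$Q = - \frac{59}{15}$ ($Q = \frac{-2 - 1}{9} - \frac{18}{-2 + 7} = \left(-3\right) \frac{1}{9} - \frac{18}{5} = - \frac{1}{3} - \frac{18}{5} = - \frac{59}{15} \approx -3.9333$)
$s{\left(59 \right)} \left(-28 + 7\right) + 44 \cdot 28 Q = - \frac{12}{59} \left(-28 + 7\right) + 44 \cdot 28 \left(- \frac{59}{15}\right) = \left(-12\right) \frac{1}{59} \left(-21\right) + 1232 \left(- \frac{59}{15}\right) = \left(- \frac{12}{59}\right) \left(-21\right) - \frac{72688}{15} = \frac{252}{59} - \frac{72688}{15} = - \frac{4284812}{885}$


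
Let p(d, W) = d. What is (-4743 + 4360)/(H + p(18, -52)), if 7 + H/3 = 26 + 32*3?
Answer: -383/363 ≈ -1.0551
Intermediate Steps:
H = 345 (H = -21 + 3*(26 + 32*3) = -21 + 3*(26 + 96) = -21 + 3*122 = -21 + 366 = 345)
(-4743 + 4360)/(H + p(18, -52)) = (-4743 + 4360)/(345 + 18) = -383/363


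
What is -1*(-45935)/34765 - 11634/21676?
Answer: 59123105/75356614 ≈ 0.78458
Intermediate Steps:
-1*(-45935)/34765 - 11634/21676 = 45935*(1/34765) - 11634*1/21676 = 9187/6953 - 5817/10838 = 59123105/75356614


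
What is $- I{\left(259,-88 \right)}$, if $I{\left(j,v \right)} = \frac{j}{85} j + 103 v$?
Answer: $\frac{703359}{85} \approx 8274.8$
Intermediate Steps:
$I{\left(j,v \right)} = 103 v + \frac{j^{2}}{85}$ ($I{\left(j,v \right)} = j \frac{1}{85} j + 103 v = \frac{j}{85} j + 103 v = \frac{j^{2}}{85} + 103 v = 103 v + \frac{j^{2}}{85}$)
$- I{\left(259,-88 \right)} = - (103 \left(-88\right) + \frac{259^{2}}{85}) = - (-9064 + \frac{1}{85} \cdot 67081) = - (-9064 + \frac{67081}{85}) = \left(-1\right) \left(- \frac{703359}{85}\right) = \frac{703359}{85}$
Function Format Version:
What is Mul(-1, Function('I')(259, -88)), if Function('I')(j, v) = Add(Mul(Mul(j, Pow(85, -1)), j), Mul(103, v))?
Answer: Rational(703359, 85) ≈ 8274.8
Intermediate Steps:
Function('I')(j, v) = Add(Mul(103, v), Mul(Rational(1, 85), Pow(j, 2))) (Function('I')(j, v) = Add(Mul(Mul(j, Rational(1, 85)), j), Mul(103, v)) = Add(Mul(Mul(Rational(1, 85), j), j), Mul(103, v)) = Add(Mul(Rational(1, 85), Pow(j, 2)), Mul(103, v)) = Add(Mul(103, v), Mul(Rational(1, 85), Pow(j, 2))))
Mul(-1, Function('I')(259, -88)) = Mul(-1, Add(Mul(103, -88), Mul(Rational(1, 85), Pow(259, 2)))) = Mul(-1, Add(-9064, Mul(Rational(1, 85), 67081))) = Mul(-1, Add(-9064, Rational(67081, 85))) = Mul(-1, Rational(-703359, 85)) = Rational(703359, 85)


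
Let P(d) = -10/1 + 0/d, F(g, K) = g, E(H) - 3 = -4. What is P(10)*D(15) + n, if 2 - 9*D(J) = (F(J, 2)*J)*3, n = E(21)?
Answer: 6721/9 ≈ 746.78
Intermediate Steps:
E(H) = -1 (E(H) = 3 - 4 = -1)
n = -1
P(d) = -10 (P(d) = -10*1 + 0 = -10 + 0 = -10)
D(J) = 2/9 - J²/3 (D(J) = 2/9 - J*J*3/9 = 2/9 - J²*3/9 = 2/9 - J²/3)
P(10)*D(15) + n = -10*(2/9 - ⅓*15²) - 1 = -10*(2/9 - ⅓*225) - 1 = -10*(2/9 - 75) - 1 = -10*(-673/9) - 1 = 6730/9 - 1 = 6721/9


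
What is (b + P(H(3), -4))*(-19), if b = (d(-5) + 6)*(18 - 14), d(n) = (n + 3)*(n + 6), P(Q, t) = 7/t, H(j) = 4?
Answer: -1083/4 ≈ -270.75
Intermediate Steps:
d(n) = (3 + n)*(6 + n)
b = 16 (b = ((18 + (-5)**2 + 9*(-5)) + 6)*(18 - 14) = ((18 + 25 - 45) + 6)*4 = (-2 + 6)*4 = 4*4 = 16)
(b + P(H(3), -4))*(-19) = (16 + 7/(-4))*(-19) = (16 + 7*(-1/4))*(-19) = (16 - 7/4)*(-19) = (57/4)*(-19) = -1083/4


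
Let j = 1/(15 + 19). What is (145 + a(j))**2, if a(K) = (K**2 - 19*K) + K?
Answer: 27892006081/1336336 ≈ 20872.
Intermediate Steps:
j = 1/34 ≈ 0.029412
a(K) = K**2 - 18*K
(145 + a(j))**2 = (145 + (-18 + 1/34)/34)**2 = (145 + (1/34)*(-611/34))**2 = (145 - 611/1156)**2 = (167009/1156)**2 = 27892006081/1336336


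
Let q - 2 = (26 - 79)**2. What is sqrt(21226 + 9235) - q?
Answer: -2811 + sqrt(30461) ≈ -2636.5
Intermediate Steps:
q = 2811 (q = 2 + (26 - 79)**2 = 2 + (-53)**2 = 2 + 2809 = 2811)
sqrt(21226 + 9235) - q = sqrt(21226 + 9235) - 1*2811 = sqrt(30461) - 2811 = -2811 + sqrt(30461)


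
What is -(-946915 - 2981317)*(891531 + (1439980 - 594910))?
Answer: 6821771619432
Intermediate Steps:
-(-946915 - 2981317)*(891531 + (1439980 - 594910)) = -(-3928232)*(891531 + 845070) = -(-3928232)*1736601 = -1*(-6821771619432) = 6821771619432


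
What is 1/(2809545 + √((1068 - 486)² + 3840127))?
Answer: 2809545/7893538928174 - √4178851/7893538928174 ≈ 3.5567e-7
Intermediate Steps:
1/(2809545 + √((1068 - 486)² + 3840127)) = 1/(2809545 + √(582² + 3840127)) = 1/(2809545 + √(338724 + 3840127)) = 1/(2809545 + √4178851)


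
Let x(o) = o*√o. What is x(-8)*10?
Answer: -160*I*√2 ≈ -226.27*I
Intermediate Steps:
x(o) = o^(3/2)
x(-8)*10 = (-8)^(3/2)*10 = -16*I*√2*10 = -160*I*√2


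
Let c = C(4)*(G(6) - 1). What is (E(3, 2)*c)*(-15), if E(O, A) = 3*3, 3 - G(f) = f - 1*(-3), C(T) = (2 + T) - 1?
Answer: 4725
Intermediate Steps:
C(T) = 1 + T
G(f) = -f (G(f) = 3 - (f - 1*(-3)) = 3 - (f + 3) = 3 - (3 + f) = 3 + (-3 - f) = -f)
E(O, A) = 9
c = -35 (c = (1 + 4)*(-1*6 - 1) = 5*(-6 - 1) = 5*(-7) = -35)
(E(3, 2)*c)*(-15) = (9*(-35))*(-15) = -315*(-15) = 4725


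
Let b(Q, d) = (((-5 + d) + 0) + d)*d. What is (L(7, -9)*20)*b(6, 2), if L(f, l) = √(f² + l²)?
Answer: -40*√130 ≈ -456.07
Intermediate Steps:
b(Q, d) = d*(-5 + 2*d) (b(Q, d) = ((-5 + d) + d)*d = (-5 + 2*d)*d = d*(-5 + 2*d))
(L(7, -9)*20)*b(6, 2) = (√(7² + (-9)²)*20)*(2*(-5 + 2*2)) = (√(49 + 81)*20)*(2*(-5 + 4)) = (√130*20)*(2*(-1)) = (20*√130)*(-2) = -40*√130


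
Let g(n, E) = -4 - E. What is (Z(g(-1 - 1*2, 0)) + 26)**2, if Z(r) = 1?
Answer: 729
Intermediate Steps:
(Z(g(-1 - 1*2, 0)) + 26)**2 = (1 + 26)**2 = 27**2 = 729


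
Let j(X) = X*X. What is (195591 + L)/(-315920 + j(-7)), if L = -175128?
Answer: -20463/315871 ≈ -0.064783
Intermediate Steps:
j(X) = X²
(195591 + L)/(-315920 + j(-7)) = (195591 - 175128)/(-315920 + (-7)²) = 20463/(-315920 + 49) = 20463/(-315871) = 20463*(-1/315871) = -20463/315871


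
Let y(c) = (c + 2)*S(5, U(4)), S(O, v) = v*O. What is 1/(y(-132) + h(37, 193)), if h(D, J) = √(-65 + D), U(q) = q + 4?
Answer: -1300/6760007 - I*√7/13520014 ≈ -0.00019231 - 1.9569e-7*I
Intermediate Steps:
U(q) = 4 + q
S(O, v) = O*v
y(c) = 80 + 40*c (y(c) = (c + 2)*(5*(4 + 4)) = (2 + c)*(5*8) = (2 + c)*40 = 80 + 40*c)
1/(y(-132) + h(37, 193)) = 1/((80 + 40*(-132)) + √(-65 + 37)) = 1/((80 - 5280) + √(-28)) = 1/(-5200 + 2*I*√7)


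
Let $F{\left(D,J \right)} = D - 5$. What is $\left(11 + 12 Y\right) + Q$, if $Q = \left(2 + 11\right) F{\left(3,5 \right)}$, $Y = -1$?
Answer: $-27$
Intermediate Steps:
$F{\left(D,J \right)} = -5 + D$
$Q = -26$ ($Q = \left(2 + 11\right) \left(-5 + 3\right) = 13 \left(-2\right) = -26$)
$\left(11 + 12 Y\right) + Q = \left(11 + 12 \left(-1\right)\right) - 26 = \left(11 - 12\right) - 26 = -1 - 26 = -27$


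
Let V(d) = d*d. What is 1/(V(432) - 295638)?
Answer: -1/109014 ≈ -9.1731e-6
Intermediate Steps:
V(d) = d²
1/(V(432) - 295638) = 1/(432² - 295638) = 1/(186624 - 295638) = 1/(-109014) = -1/109014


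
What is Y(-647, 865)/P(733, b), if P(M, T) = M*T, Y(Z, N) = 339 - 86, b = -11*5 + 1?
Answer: -253/39582 ≈ -0.0063918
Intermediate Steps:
b = -54 (b = -55 + 1 = -54)
Y(Z, N) = 253
Y(-647, 865)/P(733, b) = 253/((733*(-54))) = 253/(-39582) = 253*(-1/39582) = -253/39582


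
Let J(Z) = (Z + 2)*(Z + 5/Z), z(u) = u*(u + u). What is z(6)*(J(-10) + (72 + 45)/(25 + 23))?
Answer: 12447/2 ≈ 6223.5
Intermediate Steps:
z(u) = 2*u² (z(u) = u*(2*u) = 2*u²)
J(Z) = (2 + Z)*(Z + 5/Z)
z(6)*(J(-10) + (72 + 45)/(25 + 23)) = (2*6²)*((5 + (-10)² + 2*(-10) + 10/(-10)) + (72 + 45)/(25 + 23)) = (2*36)*((5 + 100 - 20 + 10*(-⅒)) + 117/48) = 72*((5 + 100 - 20 - 1) + 117*(1/48)) = 72*(84 + 39/16) = 72*(1383/16) = 12447/2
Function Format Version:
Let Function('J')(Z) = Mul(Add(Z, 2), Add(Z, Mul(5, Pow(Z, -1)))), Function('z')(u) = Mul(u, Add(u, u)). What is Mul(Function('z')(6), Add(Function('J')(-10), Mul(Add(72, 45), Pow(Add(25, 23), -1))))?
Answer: Rational(12447, 2) ≈ 6223.5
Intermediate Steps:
Function('z')(u) = Mul(2, Pow(u, 2)) (Function('z')(u) = Mul(u, Mul(2, u)) = Mul(2, Pow(u, 2)))
Function('J')(Z) = Mul(Add(2, Z), Add(Z, Mul(5, Pow(Z, -1))))
Mul(Function('z')(6), Add(Function('J')(-10), Mul(Add(72, 45), Pow(Add(25, 23), -1)))) = Mul(Mul(2, Pow(6, 2)), Add(Add(5, Pow(-10, 2), Mul(2, -10), Mul(10, Pow(-10, -1))), Mul(Add(72, 45), Pow(Add(25, 23), -1)))) = Mul(Mul(2, 36), Add(Add(5, 100, -20, Mul(10, Rational(-1, 10))), Mul(117, Pow(48, -1)))) = Mul(72, Add(Add(5, 100, -20, -1), Mul(117, Rational(1, 48)))) = Mul(72, Add(84, Rational(39, 16))) = Mul(72, Rational(1383, 16)) = Rational(12447, 2)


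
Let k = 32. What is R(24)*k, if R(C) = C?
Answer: 768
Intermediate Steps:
R(24)*k = 24*32 = 768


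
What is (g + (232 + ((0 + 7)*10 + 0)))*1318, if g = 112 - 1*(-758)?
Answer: 1544696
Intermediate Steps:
g = 870 (g = 112 + 758 = 870)
(g + (232 + ((0 + 7)*10 + 0)))*1318 = (870 + (232 + ((0 + 7)*10 + 0)))*1318 = (870 + (232 + (7*10 + 0)))*1318 = (870 + (232 + (70 + 0)))*1318 = (870 + (232 + 70))*1318 = (870 + 302)*1318 = 1172*1318 = 1544696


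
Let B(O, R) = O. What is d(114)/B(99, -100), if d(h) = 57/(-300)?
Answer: -19/9900 ≈ -0.0019192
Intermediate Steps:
d(h) = -19/100 (d(h) = 57*(-1/300) = -19/100)
d(114)/B(99, -100) = -19/100/99 = -19/100*1/99 = -19/9900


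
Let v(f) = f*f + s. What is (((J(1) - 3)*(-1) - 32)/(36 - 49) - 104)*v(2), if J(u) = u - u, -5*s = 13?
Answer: -9261/65 ≈ -142.48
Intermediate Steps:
s = -13/5 (s = -1/5*13 = -13/5 ≈ -2.6000)
J(u) = 0
v(f) = -13/5 + f**2 (v(f) = f*f - 13/5 = f**2 - 13/5 = -13/5 + f**2)
(((J(1) - 3)*(-1) - 32)/(36 - 49) - 104)*v(2) = (((0 - 3)*(-1) - 32)/(36 - 49) - 104)*(-13/5 + 2**2) = ((-3*(-1) - 32)/(-13) - 104)*(-13/5 + 4) = ((3 - 32)*(-1/13) - 104)*(7/5) = (-29*(-1/13) - 104)*(7/5) = (29/13 - 104)*(7/5) = -1323/13*7/5 = -9261/65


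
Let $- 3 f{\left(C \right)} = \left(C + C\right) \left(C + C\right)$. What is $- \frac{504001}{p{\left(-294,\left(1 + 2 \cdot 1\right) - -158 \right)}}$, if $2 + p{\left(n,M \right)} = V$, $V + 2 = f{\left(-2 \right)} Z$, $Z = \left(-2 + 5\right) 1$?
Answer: $\frac{504001}{20} \approx 25200.0$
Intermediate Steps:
$Z = 3$ ($Z = 3 \cdot 1 = 3$)
$f{\left(C \right)} = - \frac{4 C^{2}}{3}$ ($f{\left(C \right)} = - \frac{\left(C + C\right) \left(C + C\right)}{3} = - \frac{2 C 2 C}{3} = - \frac{4 C^{2}}{3}$)
$V = -18$ ($V = -2 + - \frac{4 \left(-2\right)^{2}}{3} \cdot 3 = -2 + \left(- \frac{4}{3}\right) 4 \cdot 3 = -2 - 16 = -18$)
$p{\left(n,M \right)} = -20$ ($p{\left(n,M \right)} = -2 - 18 = -20$)
$- \frac{504001}{p{\left(-294,\left(1 + 2 \cdot 1\right) - -158 \right)}} = - \frac{504001}{-20} = \left(-504001\right) \left(- \frac{1}{20}\right) = \frac{504001}{20}$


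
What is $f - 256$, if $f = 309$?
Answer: $53$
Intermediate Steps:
$f - 256 = 309 - 256 = 53$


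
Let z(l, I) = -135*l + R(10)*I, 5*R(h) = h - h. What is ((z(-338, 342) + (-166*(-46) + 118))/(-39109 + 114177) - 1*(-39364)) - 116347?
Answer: -1444726615/18767 ≈ -76982.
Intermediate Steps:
R(h) = 0 (R(h) = (h - h)/5 = (1/5)*0 = 0)
z(l, I) = -135*l (z(l, I) = -135*l + 0*I = -135*l + 0 = -135*l)
((z(-338, 342) + (-166*(-46) + 118))/(-39109 + 114177) - 1*(-39364)) - 116347 = ((-135*(-338) + (-166*(-46) + 118))/(-39109 + 114177) - 1*(-39364)) - 116347 = ((45630 + (7636 + 118))/75068 + 39364) - 116347 = ((45630 + 7754)*(1/75068) + 39364) - 116347 = (53384*(1/75068) + 39364) - 116347 = (13346/18767 + 39364) - 116347 = 738757534/18767 - 116347 = -1444726615/18767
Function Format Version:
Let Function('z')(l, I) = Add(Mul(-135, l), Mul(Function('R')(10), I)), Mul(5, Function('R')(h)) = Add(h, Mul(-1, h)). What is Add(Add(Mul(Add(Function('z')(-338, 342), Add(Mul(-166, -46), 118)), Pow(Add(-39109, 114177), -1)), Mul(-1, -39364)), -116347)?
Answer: Rational(-1444726615, 18767) ≈ -76982.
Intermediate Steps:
Function('R')(h) = 0 (Function('R')(h) = Mul(Rational(1, 5), Add(h, Mul(-1, h))) = Mul(Rational(1, 5), 0) = 0)
Function('z')(l, I) = Mul(-135, l) (Function('z')(l, I) = Add(Mul(-135, l), Mul(0, I)) = Add(Mul(-135, l), 0) = Mul(-135, l))
Add(Add(Mul(Add(Function('z')(-338, 342), Add(Mul(-166, -46), 118)), Pow(Add(-39109, 114177), -1)), Mul(-1, -39364)), -116347) = Add(Add(Mul(Add(Mul(-135, -338), Add(Mul(-166, -46), 118)), Pow(Add(-39109, 114177), -1)), Mul(-1, -39364)), -116347) = Add(Add(Mul(Add(45630, Add(7636, 118)), Pow(75068, -1)), 39364), -116347) = Add(Add(Mul(Add(45630, 7754), Rational(1, 75068)), 39364), -116347) = Add(Add(Mul(53384, Rational(1, 75068)), 39364), -116347) = Add(Add(Rational(13346, 18767), 39364), -116347) = Add(Rational(738757534, 18767), -116347) = Rational(-1444726615, 18767)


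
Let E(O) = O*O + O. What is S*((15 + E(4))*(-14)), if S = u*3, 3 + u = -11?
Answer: 20580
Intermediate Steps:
u = -14 (u = -3 - 11 = -14)
E(O) = O + O² (E(O) = O² + O = O + O²)
S = -42 (S = -14*3 = -42)
S*((15 + E(4))*(-14)) = -42*(15 + 4*(1 + 4))*(-14) = -42*(15 + 4*5)*(-14) = -42*(15 + 20)*(-14) = -1470*(-14) = -42*(-490) = 20580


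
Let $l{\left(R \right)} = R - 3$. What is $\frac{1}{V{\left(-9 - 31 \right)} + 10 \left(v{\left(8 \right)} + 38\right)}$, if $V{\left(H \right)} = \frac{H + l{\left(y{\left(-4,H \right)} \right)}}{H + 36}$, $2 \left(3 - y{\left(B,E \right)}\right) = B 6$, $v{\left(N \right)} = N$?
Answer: $\frac{1}{467} \approx 0.0021413$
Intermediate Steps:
$y{\left(B,E \right)} = 3 - 3 B$ ($y{\left(B,E \right)} = 3 - \frac{B 6}{2} = 3 - \frac{6 B}{2} = 3 - 3 B$)
$l{\left(R \right)} = -3 + R$
$V{\left(H \right)} = \frac{12 + H}{36 + H}$ ($V{\left(H \right)} = \frac{H + \left(-3 + \left(3 - -12\right)\right)}{H + 36} = \frac{H + \left(-3 + \left(3 + 12\right)\right)}{36 + H} = \frac{H + \left(-3 + 15\right)}{36 + H} = \frac{H + 12}{36 + H} = \frac{12 + H}{36 + H}$)
$\frac{1}{V{\left(-9 - 31 \right)} + 10 \left(v{\left(8 \right)} + 38\right)} = \frac{1}{\frac{12 - 40}{36 - 40} + 10 \left(8 + 38\right)} = \frac{1}{\frac{12 - 40}{36 - 40} + 10 \cdot 46} = \frac{1}{\frac{1}{-4} \left(-28\right) + 460} = \frac{1}{\left(- \frac{1}{4}\right) \left(-28\right) + 460} = \frac{1}{7 + 460} = \frac{1}{467}$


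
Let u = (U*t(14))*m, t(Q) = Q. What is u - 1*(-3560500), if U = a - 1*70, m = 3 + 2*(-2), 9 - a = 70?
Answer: 3562334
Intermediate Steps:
a = -61 (a = 9 - 1*70 = 9 - 70 = -61)
m = -1 (m = 3 - 4 = -1)
U = -131 (U = -61 - 1*70 = -61 - 70 = -131)
u = 1834 (u = -131*14*(-1) = -1834*(-1) = 1834)
u - 1*(-3560500) = 1834 - 1*(-3560500) = 1834 + 3560500 = 3562334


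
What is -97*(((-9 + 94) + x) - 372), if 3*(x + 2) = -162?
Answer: 33271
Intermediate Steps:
x = -56 (x = -2 + (⅓)*(-162) = -2 - 54 = -56)
-97*(((-9 + 94) + x) - 372) = -97*(((-9 + 94) - 56) - 372) = -97*((85 - 56) - 372) = -97*(29 - 372) = -97*(-343) = 33271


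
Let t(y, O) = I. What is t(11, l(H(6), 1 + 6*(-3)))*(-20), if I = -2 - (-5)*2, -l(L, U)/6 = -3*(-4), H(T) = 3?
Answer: -160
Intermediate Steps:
l(L, U) = -72 (l(L, U) = -(-18)*(-4) = -6*12 = -72)
I = 8 (I = -2 - 1*(-10) = -2 + 10 = 8)
t(y, O) = 8
t(11, l(H(6), 1 + 6*(-3)))*(-20) = 8*(-20) = -160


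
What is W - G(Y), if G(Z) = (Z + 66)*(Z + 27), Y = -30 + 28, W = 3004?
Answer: 1404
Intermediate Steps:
Y = -2
G(Z) = (27 + Z)*(66 + Z) (G(Z) = (66 + Z)*(27 + Z) = (27 + Z)*(66 + Z))
W - G(Y) = 3004 - (1782 + (-2)**2 + 93*(-2)) = 3004 - (1782 + 4 - 186) = 3004 - 1*1600 = 3004 - 1600 = 1404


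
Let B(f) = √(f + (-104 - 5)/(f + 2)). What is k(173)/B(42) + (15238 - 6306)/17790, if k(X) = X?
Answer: 4466/8895 + 346*√19129/1739 ≈ 28.020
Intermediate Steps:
B(f) = √(f - 109/(2 + f))
k(173)/B(42) + (15238 - 6306)/17790 = 173/(√((-109 + 42*(2 + 42))/(2 + 42))) + (15238 - 6306)/17790 = 173/(√((-109 + 42*44)/44)) + 8932*(1/17790) = 173/(√((-109 + 1848)/44)) + 4466/8895 = 173/(√((1/44)*1739)) + 4466/8895 = 173/(√(1739/44)) + 4466/8895 = 173/((√19129/22)) + 4466/8895 = 173*(2*√19129/1739) + 4466/8895 = 346*√19129/1739 + 4466/8895 = 4466/8895 + 346*√19129/1739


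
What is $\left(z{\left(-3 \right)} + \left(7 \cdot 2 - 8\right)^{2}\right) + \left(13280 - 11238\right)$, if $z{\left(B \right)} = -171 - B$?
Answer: $1910$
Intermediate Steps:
$\left(z{\left(-3 \right)} + \left(7 \cdot 2 - 8\right)^{2}\right) + \left(13280 - 11238\right) = \left(\left(-171 - -3\right) + \left(7 \cdot 2 - 8\right)^{2}\right) + \left(13280 - 11238\right) = \left(\left(-171 + 3\right) + \left(14 - 8\right)^{2}\right) + \left(13280 - 11238\right) = \left(-168 + 6^{2}\right) + 2042 = \left(-168 + 36\right) + 2042 = -132 + 2042 = 1910$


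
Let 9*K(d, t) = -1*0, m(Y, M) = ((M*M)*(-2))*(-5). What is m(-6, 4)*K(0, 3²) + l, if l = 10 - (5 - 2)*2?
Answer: 4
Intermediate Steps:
l = 4 (l = 10 - 3*2 = 10 - 1*6 = 10 - 6 = 4)
m(Y, M) = 10*M² (m(Y, M) = (M²*(-2))*(-5) = -2*M²*(-5) = 10*M²)
K(d, t) = 0 (K(d, t) = (-1*0)/9 = (⅑)*0 = 0)
m(-6, 4)*K(0, 3²) + l = (10*4²)*0 + 4 = (10*16)*0 + 4 = 160*0 + 4 = 0 + 4 = 4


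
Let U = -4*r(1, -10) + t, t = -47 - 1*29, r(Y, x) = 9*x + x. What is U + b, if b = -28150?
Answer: -27826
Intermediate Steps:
r(Y, x) = 10*x
t = -76 (t = -47 - 29 = -76)
U = 324 (U = -40*(-10) - 76 = -4*(-100) - 76 = 400 - 76 = 324)
U + b = 324 - 28150 = -27826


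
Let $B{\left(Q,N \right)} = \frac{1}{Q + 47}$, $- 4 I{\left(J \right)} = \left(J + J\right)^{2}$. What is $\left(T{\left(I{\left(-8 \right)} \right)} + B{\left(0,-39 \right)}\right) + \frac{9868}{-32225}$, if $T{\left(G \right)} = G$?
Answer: $- \frac{97364371}{1514575} \approx -64.285$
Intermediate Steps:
$I{\left(J \right)} = - J^{2}$ ($I{\left(J \right)} = - \frac{\left(J + J\right)^{2}}{4} = - \frac{\left(2 J\right)^{2}}{4} = - \frac{4 J^{2}}{4} = - J^{2}$)
$B{\left(Q,N \right)} = \frac{1}{47 + Q}$
$\left(T{\left(I{\left(-8 \right)} \right)} + B{\left(0,-39 \right)}\right) + \frac{9868}{-32225} = \left(- \left(-8\right)^{2} + \frac{1}{47 + 0}\right) + \frac{9868}{-32225} = \left(\left(-1\right) 64 + \frac{1}{47}\right) + 9868 \left(- \frac{1}{32225}\right) = \left(-64 + \frac{1}{47}\right) - \frac{9868}{32225} = - \frac{3007}{47} - \frac{9868}{32225} = - \frac{97364371}{1514575}$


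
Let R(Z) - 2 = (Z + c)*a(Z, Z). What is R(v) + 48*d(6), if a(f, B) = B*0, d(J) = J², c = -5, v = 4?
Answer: 1730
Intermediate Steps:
a(f, B) = 0
R(Z) = 2 (R(Z) = 2 + (Z - 5)*0 = 2 + (-5 + Z)*0 = 2 + 0 = 2)
R(v) + 48*d(6) = 2 + 48*6² = 2 + 48*36 = 2 + 1728 = 1730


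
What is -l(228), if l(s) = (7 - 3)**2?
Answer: -16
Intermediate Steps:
l(s) = 16 (l(s) = 4**2 = 16)
-l(228) = -1*16 = -16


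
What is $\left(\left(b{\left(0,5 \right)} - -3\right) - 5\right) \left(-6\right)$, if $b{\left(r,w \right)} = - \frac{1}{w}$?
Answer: $\frac{66}{5} \approx 13.2$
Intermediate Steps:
$\left(\left(b{\left(0,5 \right)} - -3\right) - 5\right) \left(-6\right) = \left(\left(- \frac{1}{5} - -3\right) - 5\right) \left(-6\right) = \left(\left(\left(-1\right) \frac{1}{5} + 3\right) - 5\right) \left(-6\right) = \left(\left(- \frac{1}{5} + 3\right) - 5\right) \left(-6\right) = \left(\frac{14}{5} - 5\right) \left(-6\right) = \left(- \frac{11}{5}\right) \left(-6\right) = \frac{66}{5}$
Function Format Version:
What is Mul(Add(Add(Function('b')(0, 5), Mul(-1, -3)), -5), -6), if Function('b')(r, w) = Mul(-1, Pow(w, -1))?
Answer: Rational(66, 5) ≈ 13.200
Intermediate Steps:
Mul(Add(Add(Function('b')(0, 5), Mul(-1, -3)), -5), -6) = Mul(Add(Add(Mul(-1, Pow(5, -1)), Mul(-1, -3)), -5), -6) = Mul(Add(Add(Mul(-1, Rational(1, 5)), 3), -5), -6) = Mul(Add(Add(Rational(-1, 5), 3), -5), -6) = Mul(Add(Rational(14, 5), -5), -6) = Mul(Rational(-11, 5), -6) = Rational(66, 5)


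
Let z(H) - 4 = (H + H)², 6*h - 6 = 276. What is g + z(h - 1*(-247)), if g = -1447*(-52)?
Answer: 420992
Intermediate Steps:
h = 47 (h = 1 + (⅙)*276 = 1 + 46 = 47)
z(H) = 4 + 4*H² (z(H) = 4 + (H + H)² = 4 + (2*H)² = 4 + 4*H²)
g = 75244
g + z(h - 1*(-247)) = 75244 + (4 + 4*(47 - 1*(-247))²) = 75244 + (4 + 4*(47 + 247)²) = 75244 + (4 + 4*294²) = 75244 + (4 + 4*86436) = 75244 + (4 + 345744) = 75244 + 345748 = 420992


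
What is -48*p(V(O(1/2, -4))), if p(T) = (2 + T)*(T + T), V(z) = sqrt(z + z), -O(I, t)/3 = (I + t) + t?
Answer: -4320 - 576*sqrt(5) ≈ -5608.0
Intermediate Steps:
O(I, t) = -6*t - 3*I (O(I, t) = -3*((I + t) + t) = -3*(I + 2*t) = -6*t - 3*I)
V(z) = sqrt(2)*sqrt(z) (V(z) = sqrt(2*z) = sqrt(2)*sqrt(z))
p(T) = 2*T*(2 + T) (p(T) = (2 + T)*(2*T) = 2*T*(2 + T))
-48*p(V(O(1/2, -4))) = -96*sqrt(2)*sqrt(-6*(-4) - 3/2)*(2 + sqrt(2)*sqrt(-6*(-4) - 3/2)) = -96*sqrt(2)*sqrt(24 - 3*1/2)*(2 + sqrt(2)*sqrt(24 - 3*1/2)) = -96*sqrt(2)*sqrt(24 - 3/2)*(2 + sqrt(2)*sqrt(24 - 3/2)) = -96*sqrt(2)*sqrt(45/2)*(2 + sqrt(2)*sqrt(45/2)) = -96*sqrt(2)*(3*sqrt(10)/2)*(2 + sqrt(2)*(3*sqrt(10)/2)) = -96*3*sqrt(5)*(2 + 3*sqrt(5)) = -288*sqrt(5)*(2 + 3*sqrt(5))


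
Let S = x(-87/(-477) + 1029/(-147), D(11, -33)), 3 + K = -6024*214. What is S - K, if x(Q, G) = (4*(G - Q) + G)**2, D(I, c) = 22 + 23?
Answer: 34199615380/25281 ≈ 1.3528e+6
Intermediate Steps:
D(I, c) = 45
K = -1289139 (K = -3 - 6024*214 = -3 - 1289136 = -1289139)
x(Q, G) = (-4*Q + 5*G)**2 (x(Q, G) = ((-4*Q + 4*G) + G)**2 = (-4*Q + 5*G)**2)
S = 1608892321/25281 (S = (-4*(-87/(-477) + 1029/(-147)) + 5*45)**2 = (-4*(-87*(-1/477) + 1029*(-1/147)) + 225)**2 = (-4*(29/159 - 7) + 225)**2 = (-4*(-1084/159) + 225)**2 = (4336/159 + 225)**2 = (40111/159)**2 = 1608892321/25281 ≈ 63640.)
S - K = 1608892321/25281 - 1*(-1289139) = 1608892321/25281 + 1289139 = 34199615380/25281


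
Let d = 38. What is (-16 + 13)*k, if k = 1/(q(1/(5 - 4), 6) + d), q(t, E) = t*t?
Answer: -1/13 ≈ -0.076923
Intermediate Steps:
q(t, E) = t²
k = 1/39 (k = 1/((1/(5 - 4))² + 38) = 1/((1/1)² + 38) = 1/(1² + 38) = 1/(1 + 38) = 1/39 ≈ 0.025641)
(-16 + 13)*k = (-16 + 13)*(1/39) = -3*1/39 = -1/13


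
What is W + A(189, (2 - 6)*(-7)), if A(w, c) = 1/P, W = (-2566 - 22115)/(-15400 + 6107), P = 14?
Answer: 354827/130102 ≈ 2.7273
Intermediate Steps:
W = 24681/9293 (W = -24681/(-9293) = -24681*(-1/9293) = 24681/9293 ≈ 2.6559)
A(w, c) = 1/14
W + A(189, (2 - 6)*(-7)) = 24681/9293 + 1/14 = 354827/130102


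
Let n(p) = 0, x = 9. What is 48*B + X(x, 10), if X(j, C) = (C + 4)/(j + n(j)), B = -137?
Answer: -59170/9 ≈ -6574.4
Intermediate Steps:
X(j, C) = (4 + C)/j (X(j, C) = (C + 4)/(j + 0) = (4 + C)/j)
48*B + X(x, 10) = 48*(-137) + (4 + 10)/9 = -6576 + (1/9)*14 = -6576 + 14/9 = -59170/9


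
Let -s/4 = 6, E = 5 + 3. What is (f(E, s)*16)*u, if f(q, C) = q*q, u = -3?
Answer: -3072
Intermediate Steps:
E = 8
s = -24 (s = -4*6 = -24)
f(q, C) = q**2
(f(E, s)*16)*u = (8**2*16)*(-3) = (64*16)*(-3) = 1024*(-3) = -3072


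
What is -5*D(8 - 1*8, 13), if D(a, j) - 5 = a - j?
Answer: 40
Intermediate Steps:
D(a, j) = 5 + a - j (D(a, j) = 5 + (a - j) = 5 + a - j)
-5*D(8 - 1*8, 13) = -5*(5 + (8 - 1*8) - 1*13) = -5*(5 + (8 - 8) - 13) = -5*(5 + 0 - 13) = -5*(-8) = 40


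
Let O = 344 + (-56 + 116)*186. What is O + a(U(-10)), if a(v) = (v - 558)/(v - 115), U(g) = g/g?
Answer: 1312013/114 ≈ 11509.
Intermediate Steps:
O = 11504 (O = 344 + 60*186 = 344 + 11160 = 11504)
U(g) = 1
a(v) = (-558 + v)/(-115 + v)
O + a(U(-10)) = 11504 + (-558 + 1)/(-115 + 1) = 11504 - 557/(-114) = 11504 - 1/114*(-557) = 11504 + 557/114 = 1312013/114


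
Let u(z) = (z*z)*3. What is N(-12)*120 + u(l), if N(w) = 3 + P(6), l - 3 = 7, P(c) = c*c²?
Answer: 26580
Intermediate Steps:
P(c) = c³
l = 10 (l = 3 + 7 = 10)
N(w) = 219 (N(w) = 3 + 6³ = 3 + 216 = 219)
u(z) = 3*z² (u(z) = z²*3 = 3*z²)
N(-12)*120 + u(l) = 219*120 + 3*10² = 26280 + 3*100 = 26280 + 300 = 26580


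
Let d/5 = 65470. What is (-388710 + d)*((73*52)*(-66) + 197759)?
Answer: 3238396720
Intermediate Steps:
d = 327350 (d = 5*65470 = 327350)
(-388710 + d)*((73*52)*(-66) + 197759) = (-388710 + 327350)*((73*52)*(-66) + 197759) = -61360*(3796*(-66) + 197759) = -61360*(-250536 + 197759) = -61360*(-52777) = 3238396720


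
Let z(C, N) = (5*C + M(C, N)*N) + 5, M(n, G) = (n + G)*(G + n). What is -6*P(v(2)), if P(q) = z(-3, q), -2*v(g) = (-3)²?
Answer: 6315/4 ≈ 1578.8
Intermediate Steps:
M(n, G) = (G + n)² (M(n, G) = (G + n)*(G + n) = (G + n)²)
z(C, N) = 5 + 5*C + N*(C + N)² (z(C, N) = (5*C + (N + C)²*N) + 5 = (5*C + (C + N)²*N) + 5 = (5*C + N*(C + N)²) + 5 = 5 + 5*C + N*(C + N)²)
v(g) = -9/2 (v(g) = -½*(-3)² = -½*9 = -9/2)
P(q) = -10 + q*(-3 + q)² (P(q) = 5 + 5*(-3) + q*(-3 + q)² = 5 - 15 + q*(-3 + q)² = -10 + q*(-3 + q)²)
-6*P(v(2)) = -6*(-10 - 9*(-3 - 9/2)²/2) = -6*(-10 - 9*(-15/2)²/2) = -6*(-10 - 9/2*225/4) = -6*(-10 - 2025/8) = -6*(-2105/8) = 6315/4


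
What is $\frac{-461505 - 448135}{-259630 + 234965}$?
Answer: $\frac{181928}{4933} \approx 36.88$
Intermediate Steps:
$\frac{-461505 - 448135}{-259630 + 234965} = - \frac{909640}{-24665} = \left(-909640\right) \left(- \frac{1}{24665}\right) = \frac{181928}{4933}$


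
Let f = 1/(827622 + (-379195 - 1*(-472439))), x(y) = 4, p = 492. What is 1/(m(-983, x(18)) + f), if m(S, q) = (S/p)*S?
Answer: 226533036/444911343383 ≈ 0.00050916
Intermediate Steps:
m(S, q) = S**2/492 (m(S, q) = (S/492)*S = S**2/492)
f = 1/920866 (f = 1/(827622 + (-379195 + 472439)) = 1/(827622 + 93244) = 1/920866 ≈ 1.0859e-6)
1/(m(-983, x(18)) + f) = 1/((1/492)*(-983)**2 + 1/920866) = 1/((1/492)*966289 + 1/920866) = 1/(966289/492 + 1/920866) = 1/(444911343383/226533036) = 226533036/444911343383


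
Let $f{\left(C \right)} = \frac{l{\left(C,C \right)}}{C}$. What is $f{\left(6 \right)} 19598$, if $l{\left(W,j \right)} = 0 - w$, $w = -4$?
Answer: $\frac{39196}{3} \approx 13065.0$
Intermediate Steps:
$l{\left(W,j \right)} = 4$ ($l{\left(W,j \right)} = 0 - -4 = 0 + 4 = 4$)
$f{\left(C \right)} = \frac{4}{C}$
$f{\left(6 \right)} 19598 = \frac{4}{6} \cdot 19598 = 4 \cdot \frac{1}{6} \cdot 19598 = \frac{2}{3} \cdot 19598 = \frac{39196}{3}$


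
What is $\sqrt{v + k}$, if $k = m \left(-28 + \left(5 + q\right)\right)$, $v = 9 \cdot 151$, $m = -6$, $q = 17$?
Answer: $3 \sqrt{155} \approx 37.35$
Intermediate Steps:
$v = 1359$
$k = 36$ ($k = - 6 \left(-28 + \left(5 + 17\right)\right) = - 6 \left(-28 + 22\right) = \left(-6\right) \left(-6\right) = 36$)
$\sqrt{v + k} = \sqrt{1359 + 36} = \sqrt{1395} = 3 \sqrt{155}$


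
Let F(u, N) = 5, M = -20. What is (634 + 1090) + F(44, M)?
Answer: 1729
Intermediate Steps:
(634 + 1090) + F(44, M) = (634 + 1090) + 5 = 1724 + 5 = 1729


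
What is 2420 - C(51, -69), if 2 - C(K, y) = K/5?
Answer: 12141/5 ≈ 2428.2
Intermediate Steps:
C(K, y) = 2 - K/5
2420 - C(51, -69) = 2420 - (2 - ⅕*51) = 2420 - (2 - 51/5) = 2420 - 1*(-41/5) = 2420 + 41/5 = 12141/5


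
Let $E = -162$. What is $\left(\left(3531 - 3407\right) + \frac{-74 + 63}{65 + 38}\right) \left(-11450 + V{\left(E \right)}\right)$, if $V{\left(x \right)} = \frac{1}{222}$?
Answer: $- \frac{32437173139}{22866} \approx -1.4186 \cdot 10^{6}$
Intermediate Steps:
$V{\left(x \right)} = \frac{1}{222}$
$\left(\left(3531 - 3407\right) + \frac{-74 + 63}{65 + 38}\right) \left(-11450 + V{\left(E \right)}\right) = \left(\left(3531 - 3407\right) + \frac{-74 + 63}{65 + 38}\right) \left(-11450 + \frac{1}{222}\right) = \left(\left(3531 - 3407\right) + \frac{1}{103} \left(-11\right)\right) \left(- \frac{2541899}{222}\right) = \left(124 + \frac{1}{103} \left(-11\right)\right) \left(- \frac{2541899}{222}\right) = \left(124 - \frac{11}{103}\right) \left(- \frac{2541899}{222}\right) = \frac{12761}{103} \left(- \frac{2541899}{222}\right) = - \frac{32437173139}{22866}$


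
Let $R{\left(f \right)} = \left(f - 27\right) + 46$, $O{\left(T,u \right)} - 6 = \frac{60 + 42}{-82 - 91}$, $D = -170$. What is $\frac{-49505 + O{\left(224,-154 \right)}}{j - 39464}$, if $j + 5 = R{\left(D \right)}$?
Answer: $\frac{1223347}{979180} \approx 1.2494$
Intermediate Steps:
$O{\left(T,u \right)} = \frac{936}{173}$ ($O{\left(T,u \right)} = 6 + \frac{60 + 42}{-82 - 91} = 6 + \frac{102}{-173} = 6 + 102 \left(- \frac{1}{173}\right) = 6 - \frac{102}{173} = \frac{936}{173}$)
$R{\left(f \right)} = 19 + f$ ($R{\left(f \right)} = \left(-27 + f\right) + 46 = 19 + f$)
$j = -156$ ($j = -5 + \left(19 - 170\right) = -5 - 151 = -156$)
$\frac{-49505 + O{\left(224,-154 \right)}}{j - 39464} = \frac{-49505 + \frac{936}{173}}{-156 - 39464} = - \frac{8563429}{173 \left(-39620\right)} = \left(- \frac{8563429}{173}\right) \left(- \frac{1}{39620}\right) = \frac{1223347}{979180}$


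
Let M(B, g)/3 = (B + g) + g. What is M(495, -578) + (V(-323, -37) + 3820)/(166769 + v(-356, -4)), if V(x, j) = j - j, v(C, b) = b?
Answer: -66138235/33353 ≈ -1983.0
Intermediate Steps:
V(x, j) = 0
M(B, g) = 3*B + 6*g (M(B, g) = 3*((B + g) + g) = 3*(B + 2*g) = 3*B + 6*g)
M(495, -578) + (V(-323, -37) + 3820)/(166769 + v(-356, -4)) = (3*495 + 6*(-578)) + (0 + 3820)/(166769 - 4) = (1485 - 3468) + 3820/166765 = -1983 + 3820*(1/166765) = -1983 + 764/33353 = -66138235/33353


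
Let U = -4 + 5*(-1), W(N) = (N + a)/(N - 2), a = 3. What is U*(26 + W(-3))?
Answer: -234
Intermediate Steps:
W(N) = (3 + N)/(-2 + N) (W(N) = (N + 3)/(N - 2) = (3 + N)/(-2 + N))
U = -9 (U = -4 - 5 = -9)
U*(26 + W(-3)) = -9*(26 + (3 - 3)/(-2 - 3)) = -9*(26 + 0/(-5)) = -9*(26 - 1/5*0) = -9*(26 + 0) = -9*26 = -234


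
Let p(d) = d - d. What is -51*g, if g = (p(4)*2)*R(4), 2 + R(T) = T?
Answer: 0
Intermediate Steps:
R(T) = -2 + T
p(d) = 0
g = 0 (g = (0*2)*(-2 + 4) = 0*2 = 0)
-51*g = -51*0 = 0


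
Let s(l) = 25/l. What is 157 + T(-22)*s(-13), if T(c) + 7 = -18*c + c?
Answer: -7134/13 ≈ -548.77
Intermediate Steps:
T(c) = -7 - 17*c (T(c) = -7 + (-18*c + c) = -7 - 17*c)
157 + T(-22)*s(-13) = 157 + (-7 - 17*(-22))*(25/(-13)) = 157 + (-7 + 374)*(25*(-1/13)) = 157 + 367*(-25/13) = 157 - 9175/13 = -7134/13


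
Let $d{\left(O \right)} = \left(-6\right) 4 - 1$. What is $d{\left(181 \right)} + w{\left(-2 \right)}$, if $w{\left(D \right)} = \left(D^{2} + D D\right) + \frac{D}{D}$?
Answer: $-16$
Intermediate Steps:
$w{\left(D \right)} = 1 + 2 D^{2}$ ($w{\left(D \right)} = \left(D^{2} + D^{2}\right) + 1 = 2 D^{2} + 1 = 1 + 2 D^{2}$)
$d{\left(O \right)} = -25$ ($d{\left(O \right)} = -24 - 1 = -25$)
$d{\left(181 \right)} + w{\left(-2 \right)} = -25 + \left(1 + 2 \left(-2\right)^{2}\right) = -25 + \left(1 + 2 \cdot 4\right) = -25 + \left(1 + 8\right) = -25 + 9 = -16$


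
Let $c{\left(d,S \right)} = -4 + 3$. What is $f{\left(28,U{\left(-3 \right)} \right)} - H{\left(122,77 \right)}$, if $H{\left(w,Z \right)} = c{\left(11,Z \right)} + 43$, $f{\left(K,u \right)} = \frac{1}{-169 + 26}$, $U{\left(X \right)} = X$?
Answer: $- \frac{6007}{143} \approx -42.007$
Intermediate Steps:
$c{\left(d,S \right)} = -1$
$f{\left(K,u \right)} = - \frac{1}{143}$ ($f{\left(K,u \right)} = \frac{1}{-143} = - \frac{1}{143}$)
$H{\left(w,Z \right)} = 42$ ($H{\left(w,Z \right)} = -1 + 43 = 42$)
$f{\left(28,U{\left(-3 \right)} \right)} - H{\left(122,77 \right)} = - \frac{1}{143} - 42 = - \frac{6007}{143}$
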